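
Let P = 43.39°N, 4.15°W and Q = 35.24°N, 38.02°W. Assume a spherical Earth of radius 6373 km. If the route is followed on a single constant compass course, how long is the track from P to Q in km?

3047 km

Rhumb course C = atan2(Δλ, Δψ) with Δψ = ln[tan(π/4+φ₂/2)/tan(π/4+φ₁/2)] = -0.1842, Δλ = -0.5911 → C = 252.69°
d = R·|Δφ| / |cos C| = 6373·0.14224 / 0.29752 = 3047 km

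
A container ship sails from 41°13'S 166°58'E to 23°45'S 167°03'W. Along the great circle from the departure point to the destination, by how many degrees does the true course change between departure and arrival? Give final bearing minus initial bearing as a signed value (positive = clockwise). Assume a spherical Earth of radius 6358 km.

-14.3°

Initial bearing θ₁ = atan2(sin Δλ cos φ₂, cos φ₁ sin φ₂ − sin φ₁ cos φ₂ cos Δλ) = 59.19°
Final bearing θ₂ = (initial bearing from the destination back to the start) + 180° = 44.89°
Δθ = θ₂ − θ₁ = -14.3°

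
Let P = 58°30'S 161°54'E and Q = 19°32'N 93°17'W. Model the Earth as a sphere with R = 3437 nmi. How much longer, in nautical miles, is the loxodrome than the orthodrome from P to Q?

Great circle: cos σ = sin φ₁ sin φ₂ + cos φ₁ cos φ₂ cos Δλ,  σ = 1.9944 rad → d_gc = 6854.6 nmi
Rhumb line: Δψ = +1.6135, q = Δφ/Δψ = 0.8441, d_rh = R√(Δφ²+q²Δλ²) = 7076.8 nmi
Excess = 7076.8 − 6854.6 = 222.2 ≈ 222 nmi

222 nmi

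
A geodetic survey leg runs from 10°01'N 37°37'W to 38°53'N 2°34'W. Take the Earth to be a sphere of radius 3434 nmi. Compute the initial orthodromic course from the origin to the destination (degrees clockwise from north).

41.4°

θ = atan2( sin Δλ·cos φ₂ ,  cos φ₁ sin φ₂ − sin φ₁ cos φ₂ cos Δλ )
  = atan2(+0.4470, +0.5073) = 41.39°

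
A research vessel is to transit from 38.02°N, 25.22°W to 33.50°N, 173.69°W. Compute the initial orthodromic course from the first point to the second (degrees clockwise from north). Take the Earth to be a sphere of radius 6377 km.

333.4°

N = sin Δλ·cos φ₂ = -0.4361;  D = cos φ₁ sin φ₂ − sin φ₁ cos φ₂ cos Δλ = +0.8726
initial course = atan2(N, D) = 333.45°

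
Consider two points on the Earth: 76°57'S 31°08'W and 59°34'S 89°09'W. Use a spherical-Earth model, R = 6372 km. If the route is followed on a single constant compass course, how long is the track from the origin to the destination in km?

2974 km

Δψ = ln[tan(π/4+φ₂/2)/tan(π/4+φ₁/2)] = +0.8663;  Δφ = +0.3034 rad,  Δλ = -1.0126 rad
q = Δφ/Δψ = 0.3502
d = R·√(Δφ² + q²Δλ²) = 6372·0.46669 = 2974 km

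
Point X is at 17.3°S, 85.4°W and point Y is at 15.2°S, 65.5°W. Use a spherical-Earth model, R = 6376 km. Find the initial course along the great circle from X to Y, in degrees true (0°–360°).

86.6°

θ = atan2( sin Δλ·cos φ₂ ,  cos φ₁ sin φ₂ − sin φ₁ cos φ₂ cos Δλ )
  = atan2(+0.3285, +0.0195) = 86.60°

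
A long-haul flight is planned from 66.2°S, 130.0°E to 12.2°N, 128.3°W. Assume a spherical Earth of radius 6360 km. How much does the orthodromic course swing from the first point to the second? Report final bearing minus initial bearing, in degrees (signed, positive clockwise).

At departure: θ₁ = atan2(sin Δλ cos φ₂, cos φ₁ sin φ₂ − sin φ₁ cos φ₂ cos Δλ) = 95.73°
At arrival: θ₂ = atan2(sin Δλ cos φ₁, −cos φ₂ sin φ₁ + sin φ₂ cos φ₁ cos Δλ) = 24.26°
Δθ = θ₂ − θ₁ = -71.5°

-71.5°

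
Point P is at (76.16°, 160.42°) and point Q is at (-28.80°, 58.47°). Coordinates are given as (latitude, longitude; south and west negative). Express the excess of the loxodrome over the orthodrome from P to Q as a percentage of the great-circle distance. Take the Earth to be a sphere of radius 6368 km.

4.9%

Great circle: σ = 2.1073 rad → d_gc = Rσ = 13419.6 km
Rhumb: Δφ = -1.8319, Δλ = -1.7794, Δψ = -2.6342, q = Δφ/Δψ = 0.6954 → d_rh = R√(Δφ²+q²Δλ²) = 14077.5 km
Excess = (14077.5 − 13419.6) / 13419.6 = 657.9 / 13419.6 = 4.90% ≈ 4.9%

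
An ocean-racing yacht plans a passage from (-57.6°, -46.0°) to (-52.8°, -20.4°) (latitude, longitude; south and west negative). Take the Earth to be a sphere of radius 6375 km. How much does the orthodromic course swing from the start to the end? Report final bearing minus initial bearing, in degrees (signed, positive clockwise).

At departure: θ₁ = atan2(sin Δλ cos φ₂, cos φ₁ sin φ₂ − sin φ₁ cos φ₂ cos Δλ) = 82.68°
At arrival: θ₂ = atan2(sin Δλ cos φ₁, −cos φ₂ sin φ₁ + sin φ₂ cos φ₁ cos Δλ) = 61.53°
Δθ = θ₂ − θ₁ = -21.2°

-21.2°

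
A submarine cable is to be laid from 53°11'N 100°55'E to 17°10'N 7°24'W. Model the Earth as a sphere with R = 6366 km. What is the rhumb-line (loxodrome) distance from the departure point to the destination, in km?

10313 km

Δψ = ln[tan(π/4+φ₂/2)/tan(π/4+φ₁/2)] = -0.7960;  Δφ = -0.6286 rad,  Δλ = -1.8905 rad
q = Δφ/Δψ = 0.7897
d = R·√(Δφ² + q²Δλ²) = 6366·1.61994 = 10313 km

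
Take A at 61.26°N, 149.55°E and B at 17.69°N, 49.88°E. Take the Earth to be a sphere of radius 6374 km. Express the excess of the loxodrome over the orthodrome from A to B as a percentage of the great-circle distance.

Great circle: σ = 1.3802 rad → d_gc = Rσ = 8797.1 km
Rhumb: Δφ = -0.7604, Δλ = -1.7396, Δψ = -1.0480, q = Δφ/Δψ = 0.7256 → d_rh = R√(Δφ²+q²Δλ²) = 9392.6 km
Excess = (9392.6 − 8797.1) / 8797.1 = 595.5 / 8797.1 = 6.77% ≈ 6.8%

6.8%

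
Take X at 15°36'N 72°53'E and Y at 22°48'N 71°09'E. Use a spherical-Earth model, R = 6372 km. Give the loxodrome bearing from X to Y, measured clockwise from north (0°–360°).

Meridional parts: M(φ₁)=+0.2757, M(φ₂)=+0.4089 → ΔM = +0.1332;  Δλ = -0.0303 rad
tan C = Δλ / ΔM = -0.2272 → C = 347.20°

347.2°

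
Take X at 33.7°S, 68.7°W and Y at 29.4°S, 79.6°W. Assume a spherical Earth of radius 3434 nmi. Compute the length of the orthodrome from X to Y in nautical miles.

cos σ = sin φ₁ sin φ₂ + cos φ₁ cos φ₂ cos Δλ
      = sin(-33.70°)sin(-29.40°) + cos(-33.70°)cos(-29.40°)cos(-10.90°) = 0.9841
σ = 10.228° → d = Rσ = 3434·0.17851 = 613 nmi

613 nmi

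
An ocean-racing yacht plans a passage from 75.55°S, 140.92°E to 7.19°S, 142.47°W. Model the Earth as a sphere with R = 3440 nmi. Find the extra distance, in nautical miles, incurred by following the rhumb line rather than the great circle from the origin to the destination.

Great circle: cos σ = sin φ₁ sin φ₂ + cos φ₁ cos φ₂ cos Δλ,  σ = 1.3913 rad → d_gc = 4786.1 nmi
Rhumb line: Δψ = +1.9395, q = Δφ/Δψ = 0.6151, d_rh = R√(Δφ²+q²Δλ²) = 4985.1 nmi
Excess = 4985.1 − 4786.1 = 199.0 ≈ 199 nmi

199 nmi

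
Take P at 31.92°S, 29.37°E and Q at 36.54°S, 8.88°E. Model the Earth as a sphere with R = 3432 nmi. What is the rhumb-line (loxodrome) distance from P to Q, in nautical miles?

Δψ = ln[tan(π/4+φ₂/2)/tan(π/4+φ₁/2)] = -0.0976;  Δφ = -0.0806 rad,  Δλ = -0.3576 rad
q = Δφ/Δψ = 0.8264
d = R·√(Δφ² + q²Δλ²) = 3432·0.30632 = 1051 nmi

1051 nmi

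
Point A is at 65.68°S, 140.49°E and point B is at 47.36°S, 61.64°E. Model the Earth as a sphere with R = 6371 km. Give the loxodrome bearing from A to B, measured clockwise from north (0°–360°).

Meridional parts: M(φ₁)=-1.5349, M(φ₂)=-0.9409 → ΔM = +0.5940;  Δλ = -1.3762 rad
tan C = Δλ / ΔM = -2.3167 → C = 293.35°

293.3°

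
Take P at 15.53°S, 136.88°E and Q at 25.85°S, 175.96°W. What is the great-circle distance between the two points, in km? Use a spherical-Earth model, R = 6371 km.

Haversine: a = sin²(Δφ/2)+cos φ₁ cos φ₂ sin²(Δλ/2) = 0.14684;  σ = 2·atan2(√a,√(1−a))
σ = 45.064° → d = Rσ = 6371·0.78652 = 5011 km

5011 km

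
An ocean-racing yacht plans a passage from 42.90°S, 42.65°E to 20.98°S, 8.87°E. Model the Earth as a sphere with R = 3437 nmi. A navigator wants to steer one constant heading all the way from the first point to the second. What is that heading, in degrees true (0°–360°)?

307.7°

Δψ = ln[tan(π/4+φ₂/2)/tan(π/4+φ₁/2)] = +0.4558
Δλ = -0.5896 rad (taken the short way round)
course = atan2(Δλ, Δψ) = 307.71°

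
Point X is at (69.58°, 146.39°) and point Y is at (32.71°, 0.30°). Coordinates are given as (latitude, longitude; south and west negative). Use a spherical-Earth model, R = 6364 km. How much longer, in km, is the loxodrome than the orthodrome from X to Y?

1960 km

Great circle: cos σ = sin φ₁ sin φ₂ + cos φ₁ cos φ₂ cos Δλ,  σ = 1.3049 rad → d_gc = 8304.27 km
Rhumb line: Δψ = -1.1095, q = Δφ/Δψ = 0.5800, d_rh = R√(Δφ²+q²Δλ²) = 10263.79 km
Excess = 10263.79 − 8304.27 = 1959.52 ≈ 1960 km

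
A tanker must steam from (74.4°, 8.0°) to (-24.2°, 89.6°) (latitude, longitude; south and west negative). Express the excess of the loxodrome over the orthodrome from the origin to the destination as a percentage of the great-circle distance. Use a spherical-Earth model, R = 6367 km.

Great circle: σ = 1.9380 rad → d_gc = Rσ = 12339.1 km
Rhumb: Δφ = -1.7209, Δλ = +1.4242, Δψ = -2.4234, q = Δφ/Δψ = 0.7101 → d_rh = R√(Δφ²+q²Δλ²) = 12708.9 km
Excess = (12708.9 − 12339.1) / 12339.1 = 369.8 / 12339.1 = 3.00% ≈ 3.0%

3.0%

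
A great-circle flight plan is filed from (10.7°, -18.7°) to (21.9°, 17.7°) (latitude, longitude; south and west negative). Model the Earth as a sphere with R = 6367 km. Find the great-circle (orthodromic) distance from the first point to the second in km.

cos σ = sin φ₁ sin φ₂ + cos φ₁ cos φ₂ cos Δλ
      = sin(10.70°)sin(21.90°) + cos(10.70°)cos(21.90°)cos(36.40°) = 0.8031
σ = 36.575° → d = Rσ = 6367·0.63836 = 4064 km

4064 km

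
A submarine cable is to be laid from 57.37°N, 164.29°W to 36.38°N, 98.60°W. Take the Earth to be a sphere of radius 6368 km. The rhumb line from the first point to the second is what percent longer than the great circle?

Great circle: σ = 0.8254 rad → d_gc = Rσ = 5256.4 km
Rhumb: Δφ = -0.3663, Δλ = +1.1465, Δψ = -0.5461, q = Δφ/Δψ = 0.6708 → d_rh = R√(Δφ²+q²Δλ²) = 5425.0 km
Excess = (5425.0 − 5256.4) / 5256.4 = 168.6 / 5256.4 = 3.21% ≈ 3.2%

3.2%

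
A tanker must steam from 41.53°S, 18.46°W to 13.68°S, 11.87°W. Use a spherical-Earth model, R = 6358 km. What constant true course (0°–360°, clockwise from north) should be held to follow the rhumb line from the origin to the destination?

11.7°

Meridional parts: M(φ₁)=-0.7982, M(φ₂)=-0.2411 → ΔM = +0.5571;  Δλ = +0.1150 rad
tan C = Δλ / ΔM = +0.2065 → C = 11.67°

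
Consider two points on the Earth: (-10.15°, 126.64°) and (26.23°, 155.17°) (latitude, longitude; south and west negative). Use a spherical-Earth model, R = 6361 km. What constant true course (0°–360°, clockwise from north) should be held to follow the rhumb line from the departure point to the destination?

37.3°

Meridional parts: M(φ₁)=-0.1781, M(φ₂)=+0.4747 → ΔM = +0.6528;  Δλ = +0.4979 rad
tan C = Δλ / ΔM = +0.7628 → C = 37.34°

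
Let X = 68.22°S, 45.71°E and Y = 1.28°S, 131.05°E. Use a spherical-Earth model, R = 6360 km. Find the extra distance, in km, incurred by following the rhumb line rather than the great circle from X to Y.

Great circle: cos σ = sin φ₁ sin φ₂ + cos φ₁ cos φ₂ cos Δλ,  σ = 1.5199 rad → d_gc = 9666.5 km
Rhumb line: Δψ = +1.6259, q = Δφ/Δψ = 0.7186, d_rh = R√(Δφ²+q²Δλ²) = 10077.1 km
Excess = 10077.1 − 9666.5 = 410.6 ≈ 411 km

411 km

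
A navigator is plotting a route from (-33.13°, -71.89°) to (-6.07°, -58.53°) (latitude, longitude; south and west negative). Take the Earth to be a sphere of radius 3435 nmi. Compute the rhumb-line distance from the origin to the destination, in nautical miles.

1785 nmi

Δψ = ln[tan(π/4+φ₂/2)/tan(π/4+φ₁/2)] = +0.5073;  Δφ = +0.4723 rad,  Δλ = +0.2332 rad
q = Δφ/Δψ = 0.9310
d = R·√(Δφ² + q²Δλ²) = 3435·0.51979 = 1785 nmi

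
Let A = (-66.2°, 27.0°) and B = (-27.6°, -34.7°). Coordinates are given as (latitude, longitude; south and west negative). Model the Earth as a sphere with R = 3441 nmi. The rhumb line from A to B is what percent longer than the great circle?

2.9%

Great circle: σ = 0.9355 rad → d_gc = Rσ = 3218.9 nmi
Rhumb: Δφ = +0.6737, Δλ = -1.0769, Δψ = +1.0557, q = Δφ/Δψ = 0.6382 → d_rh = R√(Δφ²+q²Δλ²) = 3311.5 nmi
Excess = (3311.5 − 3218.9) / 3218.9 = 92.6 / 3218.9 = 2.88% ≈ 2.9%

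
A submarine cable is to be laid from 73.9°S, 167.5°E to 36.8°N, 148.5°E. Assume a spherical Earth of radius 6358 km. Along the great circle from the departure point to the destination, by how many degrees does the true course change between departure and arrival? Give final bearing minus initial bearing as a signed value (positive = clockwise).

+10.7°

Initial bearing θ₁ = atan2(sin Δλ cos φ₂, cos φ₁ sin φ₂ − sin φ₁ cos φ₂ cos Δλ) = 343.74°
Final bearing θ₂ = (initial bearing from the destination back to the start) + 180° = 354.43°
Δθ = θ₂ − θ₁ = +10.7°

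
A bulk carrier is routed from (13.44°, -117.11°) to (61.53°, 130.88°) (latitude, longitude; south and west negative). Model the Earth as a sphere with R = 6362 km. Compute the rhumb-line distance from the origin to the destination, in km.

Rhumb course C = atan2(Δλ, Δψ) with Δψ = ln[tan(π/4+φ₂/2)/tan(π/4+φ₁/2)] = +1.1349, Δλ = -1.9549 → C = 300.14°
d = R·|Δφ| / |cos C| = 6362·0.83933 / 0.50206 = 10636 km

10636 km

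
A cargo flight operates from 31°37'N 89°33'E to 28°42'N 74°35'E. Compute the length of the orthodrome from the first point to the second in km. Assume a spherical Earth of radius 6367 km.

Haversine: a = sin²(Δφ/2)+cos φ₁ cos φ₂ sin²(Δλ/2) = 0.01332;  σ = 2·atan2(√a,√(1−a))
σ = 13.254° → d = Rσ = 6367·0.23132 = 1473 km

1473 km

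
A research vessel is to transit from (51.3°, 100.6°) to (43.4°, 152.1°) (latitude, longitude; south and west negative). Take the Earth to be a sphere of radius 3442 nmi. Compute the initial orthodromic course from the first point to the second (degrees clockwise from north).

82.3°

θ = atan2( sin Δλ·cos φ₂ ,  cos φ₁ sin φ₂ − sin φ₁ cos φ₂ cos Δλ )
  = atan2(+0.5686, +0.0766) = 82.33°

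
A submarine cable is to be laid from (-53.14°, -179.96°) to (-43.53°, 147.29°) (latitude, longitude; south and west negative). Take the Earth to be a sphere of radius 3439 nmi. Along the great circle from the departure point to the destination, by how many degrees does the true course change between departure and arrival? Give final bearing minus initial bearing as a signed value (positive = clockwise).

At departure: θ₁ = atan2(sin Δλ cos φ₂, cos φ₁ sin φ₂ − sin φ₁ cos φ₂ cos Δλ) = 280.79°
At arrival: θ₂ = atan2(sin Δλ cos φ₁, −cos φ₂ sin φ₁ + sin φ₂ cos φ₁ cos Δλ) = 305.63°
Δθ = θ₂ − θ₁ = +24.8°

+24.8°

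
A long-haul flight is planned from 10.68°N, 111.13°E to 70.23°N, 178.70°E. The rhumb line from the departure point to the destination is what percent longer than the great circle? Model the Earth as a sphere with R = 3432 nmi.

3.0%

Great circle: σ = 1.2648 rad → d_gc = Rσ = 4340.9 nmi
Rhumb: Δφ = +1.0393, Δλ = +1.1793, Δψ = +1.5597, q = Δφ/Δψ = 0.6664 → d_rh = R√(Δφ²+q²Δλ²) = 4471.9 nmi
Excess = (4471.9 − 4340.9) / 4340.9 = 131.0 / 4340.9 = 3.02% ≈ 3.0%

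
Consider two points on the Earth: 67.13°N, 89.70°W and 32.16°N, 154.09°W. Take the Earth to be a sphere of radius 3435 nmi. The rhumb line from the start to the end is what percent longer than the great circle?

Great circle: σ = 0.8858 rad → d_gc = Rσ = 3042.8 nmi
Rhumb: Δφ = -0.6103, Δλ = -1.1238, Δψ = -1.0048, q = Δφ/Δψ = 0.6074 → d_rh = R√(Δφ²+q²Δλ²) = 3145.4 nmi
Excess = (3145.4 − 3042.8) / 3042.8 = 102.6 / 3042.8 = 3.37% ≈ 3.4%

3.4%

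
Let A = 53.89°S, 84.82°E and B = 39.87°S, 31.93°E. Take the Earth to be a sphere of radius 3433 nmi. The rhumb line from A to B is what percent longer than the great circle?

2.0%

Great circle: σ = 0.6587 rad → d_gc = Rσ = 2261.3 nmi
Rhumb: Δφ = +0.2447, Δλ = -0.9231, Δψ = +0.3610, q = Δφ/Δψ = 0.6779 → d_rh = R√(Δφ²+q²Δλ²) = 2306.7 nmi
Excess = (2306.7 − 2261.3) / 2261.3 = 45.4 / 2261.3 = 2.01% ≈ 2.0%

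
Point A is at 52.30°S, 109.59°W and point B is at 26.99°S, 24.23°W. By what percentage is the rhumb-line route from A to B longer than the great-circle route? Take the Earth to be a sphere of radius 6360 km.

Great circle: σ = 1.1558 rad → d_gc = Rσ = 7351.0 km
Rhumb: Δφ = +0.4417, Δλ = +1.4898, Δψ = +0.5852, q = Δφ/Δψ = 0.7549 → d_rh = R√(Δφ²+q²Δλ²) = 7684.7 km
Excess = (7684.7 − 7351.0) / 7351.0 = 333.7 / 7351.0 = 4.54% ≈ 4.5%

4.5%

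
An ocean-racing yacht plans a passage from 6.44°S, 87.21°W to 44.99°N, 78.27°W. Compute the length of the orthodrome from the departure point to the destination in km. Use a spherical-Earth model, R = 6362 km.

cos σ = sin φ₁ sin φ₂ + cos φ₁ cos φ₂ cos Δλ
      = sin(-6.44°)sin(44.99°) + cos(-6.44°)cos(44.99°)cos(8.94°) = 0.6149
σ = 52.053° → d = Rσ = 6362·0.90850 = 5780 km

5780 km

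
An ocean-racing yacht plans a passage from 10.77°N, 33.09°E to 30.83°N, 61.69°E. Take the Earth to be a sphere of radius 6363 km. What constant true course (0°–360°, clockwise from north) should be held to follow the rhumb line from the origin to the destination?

52.9°

Δψ = ln[tan(π/4+φ₂/2)/tan(π/4+φ₁/2)] = +0.3770
Δλ = +0.4992 rad (taken the short way round)
course = atan2(Δλ, Δψ) = 52.94°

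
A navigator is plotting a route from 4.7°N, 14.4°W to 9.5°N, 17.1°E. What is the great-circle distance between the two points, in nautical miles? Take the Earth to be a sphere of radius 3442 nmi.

Haversine: a = sin²(Δφ/2)+cos φ₁ cos φ₂ sin²(Δλ/2) = 0.07418;  σ = 2·atan2(√a,√(1−a))
σ = 31.609° → d = Rσ = 3442·0.55168 = 1899 nmi

1899 nmi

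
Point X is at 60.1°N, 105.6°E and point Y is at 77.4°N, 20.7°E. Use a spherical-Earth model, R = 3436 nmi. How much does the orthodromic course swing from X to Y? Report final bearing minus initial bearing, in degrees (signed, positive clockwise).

At departure: θ₁ = atan2(sin Δλ cos φ₂, cos φ₁ sin φ₂ − sin φ₁ cos φ₂ cos Δλ) = 335.17°
At arrival: θ₂ = atan2(sin Δλ cos φ₁, −cos φ₂ sin φ₁ + sin φ₂ cos φ₁ cos Δλ) = 253.63°
Δθ = θ₂ − θ₁ = -81.5°

-81.5°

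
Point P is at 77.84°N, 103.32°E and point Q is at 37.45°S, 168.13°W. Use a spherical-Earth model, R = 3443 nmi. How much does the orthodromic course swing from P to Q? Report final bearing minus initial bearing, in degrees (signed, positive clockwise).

At departure: θ₁ = atan2(sin Δλ cos φ₂, cos φ₁ sin φ₂ − sin φ₁ cos φ₂ cos Δλ) = 100.54°
At arrival: θ₂ = atan2(sin Δλ cos φ₁, −cos φ₂ sin φ₁ + sin φ₂ cos φ₁ cos Δλ) = 164.88°
Δθ = θ₂ − θ₁ = +64.3°

+64.3°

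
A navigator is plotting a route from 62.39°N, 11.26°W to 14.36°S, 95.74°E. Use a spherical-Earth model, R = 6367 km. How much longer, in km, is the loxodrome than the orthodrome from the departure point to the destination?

566 km

Great circle: cos σ = sin φ₁ sin φ₂ + cos φ₁ cos φ₂ cos Δλ,  σ = 1.9295 rad → d_gc = 12285.0 km
Rhumb line: Δψ = -1.6569, q = Δφ/Δψ = 0.8085, d_rh = R√(Δφ²+q²Δλ²) = 12851.2 km
Excess = 12851.2 − 12285.0 = 566.2 ≈ 566 km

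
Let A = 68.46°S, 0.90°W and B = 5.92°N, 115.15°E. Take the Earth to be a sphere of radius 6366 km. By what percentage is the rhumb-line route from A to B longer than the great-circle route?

Great circle: σ = 1.8300 rad → d_gc = Rσ = 11649.8 km
Rhumb: Δφ = +1.2982, Δλ = +2.0255, Δψ = +1.7631, q = Δφ/Δψ = 0.7363 → d_rh = R√(Δφ²+q²Δλ²) = 12587.0 km
Excess = (12587.0 − 11649.8) / 11649.8 = 937.2 / 11649.8 = 8.04% ≈ 8.0%

8.0%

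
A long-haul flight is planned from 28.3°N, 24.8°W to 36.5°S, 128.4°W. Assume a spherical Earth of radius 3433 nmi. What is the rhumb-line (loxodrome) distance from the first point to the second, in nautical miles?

7020 nmi

Δψ = ln[tan(π/4+φ₂/2)/tan(π/4+φ₁/2)] = -1.2004;  Δφ = -1.1310 rad,  Δλ = -1.8082 rad
q = Δφ/Δψ = 0.9421
d = R·√(Δφ² + q²Δλ²) = 3433·2.04479 = 7020 nmi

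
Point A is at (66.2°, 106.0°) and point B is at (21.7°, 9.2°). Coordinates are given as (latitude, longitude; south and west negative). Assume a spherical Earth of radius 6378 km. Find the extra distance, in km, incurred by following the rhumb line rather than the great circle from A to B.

590 km

Great circle: cos σ = sin φ₁ sin φ₂ + cos φ₁ cos φ₂ cos Δλ,  σ = 1.2725 rad → d_gc = 8115.9 km
Rhumb line: Δψ = -1.1690, q = Δφ/Δψ = 0.6644, d_rh = R√(Δφ²+q²Δλ²) = 8705.7 km
Excess = 8705.7 − 8115.9 = 589.8 ≈ 590 km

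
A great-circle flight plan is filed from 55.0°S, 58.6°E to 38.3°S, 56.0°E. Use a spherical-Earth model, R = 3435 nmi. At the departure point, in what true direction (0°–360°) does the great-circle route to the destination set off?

N = sin Δλ·cos φ₂ = -0.0356;  D = cos φ₁ sin φ₂ − sin φ₁ cos φ₂ cos Δλ = +0.2867
initial course = atan2(N, D) = 352.92°

352.9°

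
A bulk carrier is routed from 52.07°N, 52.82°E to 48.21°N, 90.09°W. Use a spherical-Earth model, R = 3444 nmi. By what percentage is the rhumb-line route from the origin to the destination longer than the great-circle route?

Great circle: σ = 1.3064 rad → d_gc = Rσ = 4499.2 nmi
Rhumb: Δφ = -0.0674, Δλ = -2.4943, Δψ = -0.1052, q = Δφ/Δψ = 0.6404 → d_rh = R√(Δφ²+q²Δλ²) = 5506.4 nmi
Excess = (5506.4 − 4499.2) / 4499.2 = 1007.2 / 4499.2 = 22.39% ≈ 22.4%

22.4%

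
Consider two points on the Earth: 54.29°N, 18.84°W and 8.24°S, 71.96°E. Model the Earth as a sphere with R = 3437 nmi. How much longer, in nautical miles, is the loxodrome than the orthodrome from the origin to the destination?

Great circle: cos σ = sin φ₁ sin φ₂ + cos φ₁ cos φ₂ cos Δλ,  σ = 1.6956 rad → d_gc = 5827.6 nmi
Rhumb line: Δψ = -1.2771, q = Δφ/Δψ = 0.8545, d_rh = R√(Δφ²+q²Δλ²) = 5977.8 nmi
Excess = 5977.8 − 5827.6 = 150.2 ≈ 150 nmi

150 nmi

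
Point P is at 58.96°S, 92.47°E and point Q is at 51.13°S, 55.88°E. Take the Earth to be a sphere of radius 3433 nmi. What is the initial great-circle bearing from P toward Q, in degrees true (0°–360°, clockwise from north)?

274.6°

N = sin Δλ·cos φ₂ = -0.3741;  D = cos φ₁ sin φ₂ − sin φ₁ cos φ₂ cos Δλ = +0.0303
initial course = atan2(N, D) = 274.63°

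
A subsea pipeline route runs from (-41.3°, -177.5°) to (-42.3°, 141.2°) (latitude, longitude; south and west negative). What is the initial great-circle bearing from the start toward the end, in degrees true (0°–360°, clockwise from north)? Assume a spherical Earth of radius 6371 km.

N = sin Δλ·cos φ₂ = -0.4882;  D = cos φ₁ sin φ₂ − sin φ₁ cos φ₂ cos Δλ = -0.1389
initial course = atan2(N, D) = 254.12°

254.1°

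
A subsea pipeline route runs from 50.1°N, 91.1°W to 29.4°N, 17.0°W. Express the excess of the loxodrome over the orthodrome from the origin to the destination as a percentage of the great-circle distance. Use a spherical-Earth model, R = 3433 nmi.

3.3%

Great circle: σ = 1.0125 rad → d_gc = Rσ = 3476.1 nmi
Rhumb: Δφ = -0.3613, Δλ = +1.2933, Δψ = -0.4762, q = Δφ/Δψ = 0.7588 → d_rh = R√(Δφ²+q²Δλ²) = 3589.8 nmi
Excess = (3589.8 − 3476.1) / 3476.1 = 113.7 / 3476.1 = 3.27% ≈ 3.3%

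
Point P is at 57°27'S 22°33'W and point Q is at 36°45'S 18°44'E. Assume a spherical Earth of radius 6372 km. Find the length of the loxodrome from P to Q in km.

3836 km

Δψ = ln[tan(π/4+φ₂/2)/tan(π/4+φ₁/2)] = +0.5406;  Δφ = +0.3613 rad,  Δλ = +0.7205 rad
q = Δφ/Δψ = 0.6682
d = R·√(Δφ² + q²Δλ²) = 6372·0.60196 = 3836 km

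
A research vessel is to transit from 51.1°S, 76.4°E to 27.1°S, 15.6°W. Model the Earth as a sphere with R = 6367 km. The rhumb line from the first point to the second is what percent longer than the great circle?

Great circle: σ = 1.2292 rad → d_gc = Rσ = 7826.2 km
Rhumb: Δφ = +0.4189, Δλ = -1.6057, Δψ = +0.5492, q = Δφ/Δψ = 0.7627 → d_rh = R√(Δφ²+q²Δλ²) = 8240.7 km
Excess = (8240.7 − 7826.2) / 7826.2 = 414.5 / 7826.2 = 5.30% ≈ 5.3%

5.3%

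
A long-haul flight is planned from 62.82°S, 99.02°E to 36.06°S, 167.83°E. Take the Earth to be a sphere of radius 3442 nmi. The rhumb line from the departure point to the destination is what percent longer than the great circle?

Great circle: σ = 0.8538 rad → d_gc = Rσ = 2938.8 nmi
Rhumb: Δφ = +0.4671, Δλ = +1.2010, Δψ = +0.7443, q = Δφ/Δψ = 0.6275 → d_rh = R√(Δφ²+q²Δλ²) = 3051.6 nmi
Excess = (3051.6 − 2938.8) / 2938.8 = 112.8 / 2938.8 = 3.84% ≈ 3.8%

3.8%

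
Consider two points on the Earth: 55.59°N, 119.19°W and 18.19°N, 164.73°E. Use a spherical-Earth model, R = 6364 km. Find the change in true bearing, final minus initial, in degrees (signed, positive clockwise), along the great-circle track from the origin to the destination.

-52.7°

Initial bearing θ₁ = atan2(sin Δλ cos φ₂, cos φ₁ sin φ₂ − sin φ₁ cos φ₂ cos Δλ) = 269.25°
Final bearing θ₂ = (initial bearing from the destination back to the start) + 180° = 216.50°
Δθ = θ₂ − θ₁ = -52.7°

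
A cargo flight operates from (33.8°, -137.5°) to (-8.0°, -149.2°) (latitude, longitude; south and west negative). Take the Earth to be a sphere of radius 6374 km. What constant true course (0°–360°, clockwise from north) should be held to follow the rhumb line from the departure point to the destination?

Δψ = ln[tan(π/4+φ₂/2)/tan(π/4+φ₁/2)] = -0.7675
Δλ = -0.2042 rad (taken the short way round)
course = atan2(Δλ, Δψ) = 194.90°

194.9°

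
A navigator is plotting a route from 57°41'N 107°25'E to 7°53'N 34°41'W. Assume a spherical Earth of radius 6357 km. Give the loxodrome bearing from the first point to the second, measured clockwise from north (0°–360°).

246.1°

Δψ = ln[tan(π/4+φ₂/2)/tan(π/4+φ₁/2)] = -1.1008
Δλ = -2.4801 rad (taken the short way round)
course = atan2(Δλ, Δψ) = 246.07°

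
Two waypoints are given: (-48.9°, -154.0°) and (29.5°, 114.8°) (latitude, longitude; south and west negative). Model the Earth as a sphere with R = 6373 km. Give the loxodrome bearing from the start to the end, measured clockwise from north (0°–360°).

313.7°

Meridional parts: M(φ₁)=-0.9812, M(φ₂)=+0.5393 → ΔM = +1.5204;  Δλ = -1.5917 rad
tan C = Δλ / ΔM = -1.0469 → C = 313.69°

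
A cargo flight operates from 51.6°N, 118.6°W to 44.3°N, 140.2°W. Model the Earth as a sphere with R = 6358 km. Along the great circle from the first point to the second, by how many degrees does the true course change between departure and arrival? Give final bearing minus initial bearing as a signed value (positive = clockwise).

-16.2°

Initial bearing θ₁ = atan2(sin Δλ cos φ₂, cos φ₁ sin φ₂ − sin φ₁ cos φ₂ cos Δλ) = 251.59°
Final bearing θ₂ = (initial bearing from the destination back to the start) + 180° = 235.44°
Δθ = θ₂ − θ₁ = -16.2°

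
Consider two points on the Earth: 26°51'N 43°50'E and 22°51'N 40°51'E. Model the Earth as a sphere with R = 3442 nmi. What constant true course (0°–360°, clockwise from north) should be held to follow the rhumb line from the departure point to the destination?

214.1°

Meridional parts: M(φ₁)=+0.4868, M(φ₂)=+0.4098 → ΔM = -0.0770;  Δλ = -0.0521 rad
tan C = Δλ / ΔM = +0.6766 → C = 214.08°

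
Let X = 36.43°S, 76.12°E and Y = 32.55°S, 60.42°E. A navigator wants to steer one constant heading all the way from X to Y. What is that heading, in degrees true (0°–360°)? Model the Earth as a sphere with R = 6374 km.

286.7°

Δψ = ln[tan(π/4+φ₂/2)/tan(π/4+φ₁/2)] = +0.0822
Δλ = -0.2740 rad (taken the short way round)
course = atan2(Δλ, Δψ) = 286.70°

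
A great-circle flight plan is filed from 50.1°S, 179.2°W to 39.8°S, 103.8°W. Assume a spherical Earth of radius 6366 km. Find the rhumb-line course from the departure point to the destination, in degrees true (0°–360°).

Meridional parts: M(φ₁)=-1.0134, M(φ₂)=-0.7584 → ΔM = +0.2550;  Δλ = +1.3160 rad
tan C = Δλ / ΔM = +5.1599 → C = 79.03°

79.0°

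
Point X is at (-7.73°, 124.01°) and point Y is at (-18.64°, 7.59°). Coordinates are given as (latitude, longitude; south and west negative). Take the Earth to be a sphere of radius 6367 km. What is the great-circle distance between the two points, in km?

Haversine: a = sin²(Δφ/2)+cos φ₁ cos φ₂ sin²(Δλ/2) = 0.68739;  σ = 2·atan2(√a,√(1−a))
σ = 112.011° → d = Rσ = 6367·1.95496 = 12447 km

12447 km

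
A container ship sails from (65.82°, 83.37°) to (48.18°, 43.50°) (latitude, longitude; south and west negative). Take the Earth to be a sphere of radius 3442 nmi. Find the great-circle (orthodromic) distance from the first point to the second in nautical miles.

cos σ = sin φ₁ sin φ₂ + cos φ₁ cos φ₂ cos Δλ
      = sin(65.82°)sin(48.18°) + cos(65.82°)cos(48.18°)cos(-39.87°) = 0.8895
σ = 27.192° → d = Rσ = 3442·0.47459 = 1634 nmi

1634 nmi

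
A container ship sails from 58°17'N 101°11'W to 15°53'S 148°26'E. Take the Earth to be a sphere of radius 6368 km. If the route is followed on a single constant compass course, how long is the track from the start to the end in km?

Rhumb course C = atan2(Δλ, Δψ) with Δψ = ln[tan(π/4+φ₂/2)/tan(π/4+φ₁/2)] = -1.5394, Δλ = -1.9266 → C = 231.37°
d = R·|Δφ| / |cos C| = 6368·1.29445 / 0.62423 = 13205 km

13205 km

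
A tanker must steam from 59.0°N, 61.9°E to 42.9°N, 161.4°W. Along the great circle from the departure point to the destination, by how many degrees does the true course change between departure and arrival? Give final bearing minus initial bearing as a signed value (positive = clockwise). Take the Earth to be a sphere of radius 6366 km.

Initial bearing θ₁ = atan2(sin Δλ cos φ₂, cos φ₁ sin φ₂ − sin φ₁ cos φ₂ cos Δλ) = 31.89°
Final bearing θ₂ = (initial bearing from the destination back to the start) + 180° = 158.20°
Δθ = θ₂ − θ₁ = +126.3°

+126.3°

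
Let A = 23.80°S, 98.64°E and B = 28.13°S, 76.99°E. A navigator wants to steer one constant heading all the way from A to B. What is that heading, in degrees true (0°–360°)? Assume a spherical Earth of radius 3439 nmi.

Δψ = ln[tan(π/4+φ₂/2)/tan(π/4+φ₁/2)] = -0.0841
Δλ = -0.3779 rad (taken the short way round)
course = atan2(Δλ, Δψ) = 257.45°

257.5°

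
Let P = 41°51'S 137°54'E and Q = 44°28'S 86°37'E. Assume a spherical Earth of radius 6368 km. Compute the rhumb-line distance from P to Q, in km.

Δψ = ln[tan(π/4+φ₂/2)/tan(π/4+φ₁/2)] = -0.0626;  Δφ = -0.0457 rad,  Δλ = -0.8951 rad
q = Δφ/Δψ = 0.7293
d = R·√(Δφ² + q²Δλ²) = 6368·0.65436 = 4167 km

4167 km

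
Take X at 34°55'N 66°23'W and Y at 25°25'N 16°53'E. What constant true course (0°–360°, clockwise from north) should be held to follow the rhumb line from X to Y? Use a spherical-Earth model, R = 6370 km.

Δψ = ln[tan(π/4+φ₂/2)/tan(π/4+φ₁/2)] = -0.1921
Δλ = +1.4533 rad (taken the short way round)
course = atan2(Δλ, Δψ) = 97.53°

97.5°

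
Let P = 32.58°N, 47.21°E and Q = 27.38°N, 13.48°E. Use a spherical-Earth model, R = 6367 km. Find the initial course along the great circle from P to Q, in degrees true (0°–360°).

N = sin Δλ·cos φ₂ = -0.4931;  D = cos φ₁ sin φ₂ − sin φ₁ cos φ₂ cos Δλ = -0.0101
initial course = atan2(N, D) = 268.82°

268.8°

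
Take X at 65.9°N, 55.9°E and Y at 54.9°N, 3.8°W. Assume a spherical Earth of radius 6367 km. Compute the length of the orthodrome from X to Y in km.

Haversine: a = sin²(Δφ/2)+cos φ₁ cos φ₂ sin²(Δλ/2) = 0.06735;  σ = 2·atan2(√a,√(1−a))
σ = 30.084° → d = Rσ = 6367·0.52506 = 3343 km

3343 km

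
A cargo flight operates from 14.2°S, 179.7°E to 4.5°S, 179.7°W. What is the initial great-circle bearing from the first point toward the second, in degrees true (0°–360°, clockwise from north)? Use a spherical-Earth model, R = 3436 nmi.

θ = atan2( sin Δλ·cos φ₂ ,  cos φ₁ sin φ₂ − sin φ₁ cos φ₂ cos Δλ )
  = atan2(+0.0104, +0.1685) = 3.55°

3.5°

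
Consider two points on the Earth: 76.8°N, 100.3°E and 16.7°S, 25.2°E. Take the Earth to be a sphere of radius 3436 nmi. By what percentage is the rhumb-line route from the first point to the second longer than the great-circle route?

Great circle: σ = 1.7962 rad → d_gc = Rσ = 6171.8 nmi
Rhumb: Δφ = -1.6319, Δλ = -1.3107, Δψ = -2.4524, q = Δφ/Δψ = 0.6654 → d_rh = R√(Δφ²+q²Δλ²) = 6357.8 nmi
Excess = (6357.8 − 6171.8) / 6171.8 = 186.0 / 6171.8 = 3.01% ≈ 3.0%

3.0%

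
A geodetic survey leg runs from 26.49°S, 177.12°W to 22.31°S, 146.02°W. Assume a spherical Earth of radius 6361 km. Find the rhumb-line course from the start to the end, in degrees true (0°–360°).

Meridional parts: M(φ₁)=-0.4797, M(φ₂)=-0.3996 → ΔM = +0.0801;  Δλ = +0.5428 rad
tan C = Δλ / ΔM = +6.7735 → C = 81.60°

81.6°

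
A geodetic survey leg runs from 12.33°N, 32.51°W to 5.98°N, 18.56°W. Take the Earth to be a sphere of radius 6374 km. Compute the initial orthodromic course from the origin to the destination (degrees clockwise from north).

113.5°

θ = atan2( sin Δλ·cos φ₂ ,  cos φ₁ sin φ₂ − sin φ₁ cos φ₂ cos Δλ )
  = atan2(+0.2398, -0.1043) = 113.52°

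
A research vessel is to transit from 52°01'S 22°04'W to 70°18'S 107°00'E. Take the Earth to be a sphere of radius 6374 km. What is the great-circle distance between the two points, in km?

cos σ = sin φ₁ sin φ₂ + cos φ₁ cos φ₂ cos Δλ
      = sin(-52.02°)sin(-70.30°) + cos(-52.02°)cos(-70.30°)cos(129.07°) = 0.6113
σ = 52.316° → d = Rσ = 6374·0.91308 = 5820 km

5820 km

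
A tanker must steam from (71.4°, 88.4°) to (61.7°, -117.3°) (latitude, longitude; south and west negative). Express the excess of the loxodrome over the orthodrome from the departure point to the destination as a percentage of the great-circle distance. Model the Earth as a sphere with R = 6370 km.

34.1%

Great circle: σ = 0.7979 rad → d_gc = Rσ = 5082.4 km
Rhumb: Δφ = -0.1693, Δλ = +2.6930, Δψ = -0.4315, q = Δφ/Δψ = 0.3924 → d_rh = R√(Δφ²+q²Δλ²) = 6816.6 km
Excess = (6816.6 − 5082.4) / 5082.4 = 1734.2 / 5082.4 = 34.12% ≈ 34.1%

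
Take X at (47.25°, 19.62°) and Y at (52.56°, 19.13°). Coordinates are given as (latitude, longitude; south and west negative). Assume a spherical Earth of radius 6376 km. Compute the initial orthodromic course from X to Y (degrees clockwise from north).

356.8°

θ = atan2( sin Δλ·cos φ₂ ,  cos φ₁ sin φ₂ − sin φ₁ cos φ₂ cos Δλ )
  = atan2(-0.0052, +0.0926) = 356.79°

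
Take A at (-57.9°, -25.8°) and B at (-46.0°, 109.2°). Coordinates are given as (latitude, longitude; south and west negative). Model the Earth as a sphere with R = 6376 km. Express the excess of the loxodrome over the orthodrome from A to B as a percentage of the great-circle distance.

Great circle: σ = 1.2150 rad → d_gc = Rσ = 7746.8 km
Rhumb: Δφ = +0.2077, Δλ = +2.3562, Δψ = +0.3396, q = Δφ/Δψ = 0.6116 → d_rh = R√(Δφ²+q²Δλ²) = 9282.9 km
Excess = (9282.9 − 7746.8) / 7746.8 = 1536.1 / 7746.8 = 19.83% ≈ 19.8%

19.8%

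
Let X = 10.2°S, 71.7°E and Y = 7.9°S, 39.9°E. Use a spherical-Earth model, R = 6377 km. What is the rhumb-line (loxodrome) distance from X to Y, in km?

Δψ = ln[tan(π/4+φ₂/2)/tan(π/4+φ₁/2)] = +0.0407;  Δφ = +0.0401 rad,  Δλ = -0.5550 rad
q = Δφ/Δψ = 0.9875
d = R·√(Δφ² + q²Δλ²) = 6377·0.54954 = 3504 km

3504 km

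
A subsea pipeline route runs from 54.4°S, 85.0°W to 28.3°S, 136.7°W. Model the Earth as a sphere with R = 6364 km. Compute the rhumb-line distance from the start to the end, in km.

Rhumb course C = atan2(Δλ, Δψ) with Δψ = ln[tan(π/4+φ₂/2)/tan(π/4+φ₁/2)] = +0.6208, Δλ = -0.9023 → C = 304.53°
d = R·|Δφ| / |cos C| = 6364·0.45553 / 0.56679 = 5115 km

5115 km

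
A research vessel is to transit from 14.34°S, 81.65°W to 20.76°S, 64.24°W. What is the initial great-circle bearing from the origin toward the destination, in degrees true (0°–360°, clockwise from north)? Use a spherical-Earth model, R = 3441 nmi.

113.6°

θ = atan2( sin Δλ·cos φ₂ ,  cos φ₁ sin φ₂ − sin φ₁ cos φ₂ cos Δλ )
  = atan2(+0.2798, -0.1224) = 113.63°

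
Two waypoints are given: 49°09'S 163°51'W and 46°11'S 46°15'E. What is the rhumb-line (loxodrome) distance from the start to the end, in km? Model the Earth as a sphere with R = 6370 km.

Δψ = ln[tan(π/4+φ₂/2)/tan(π/4+φ₁/2)] = +0.0769;  Δφ = +0.0518 rad,  Δλ = -2.6162 rad
q = Δφ/Δψ = 0.6732
d = R·√(Δφ² + q²Δλ²) = 6370·1.76198 = 11224 km

11224 km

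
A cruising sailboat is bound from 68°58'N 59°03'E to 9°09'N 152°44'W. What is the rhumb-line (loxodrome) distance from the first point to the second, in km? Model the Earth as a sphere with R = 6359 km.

Rhumb course C = atan2(Δλ, Δψ) with Δψ = ln[tan(π/4+φ₂/2)/tan(π/4+φ₁/2)] = -1.5236, Δλ = +2.5869 → C = 120.50°
d = R·|Δφ| / |cos C| = 6359·1.04400 / 0.50748 = 13082 km

13082 km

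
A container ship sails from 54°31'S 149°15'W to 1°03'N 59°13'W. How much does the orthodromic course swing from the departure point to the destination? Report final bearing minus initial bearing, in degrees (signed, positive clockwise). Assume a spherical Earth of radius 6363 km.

-53.9°

Initial bearing θ₁ = atan2(sin Δλ cos φ₂, cos φ₁ sin φ₂ − sin φ₁ cos φ₂ cos Δλ) = 89.42°
Final bearing θ₂ = (initial bearing from the destination back to the start) + 180° = 35.49°
Δθ = θ₂ − θ₁ = -53.9°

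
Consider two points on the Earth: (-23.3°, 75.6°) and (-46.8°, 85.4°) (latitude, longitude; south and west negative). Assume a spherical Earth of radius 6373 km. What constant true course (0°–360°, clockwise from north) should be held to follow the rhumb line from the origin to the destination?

161.4°

Meridional parts: M(φ₁)=-0.4184, M(φ₂)=-0.9265 → ΔM = -0.5082;  Δλ = +0.1710 rad
tan C = Δλ / ΔM = -0.3366 → C = 161.40°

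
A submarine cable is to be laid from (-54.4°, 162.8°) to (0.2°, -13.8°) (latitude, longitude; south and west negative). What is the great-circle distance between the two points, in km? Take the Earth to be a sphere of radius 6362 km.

cos σ = sin φ₁ sin φ₂ + cos φ₁ cos φ₂ cos Δλ
      = sin(-54.40°)sin(0.20°) + cos(-54.40°)cos(0.20°)cos(-176.60°) = -0.5839
σ = 125.728° → d = Rσ = 6362·2.19436 = 13961 km

13961 km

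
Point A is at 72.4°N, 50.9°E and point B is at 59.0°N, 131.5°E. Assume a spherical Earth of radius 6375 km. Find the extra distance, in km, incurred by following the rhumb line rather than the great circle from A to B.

Great circle: cos σ = sin φ₁ sin φ₂ + cos φ₁ cos φ₂ cos Δλ,  σ = 0.5689 rad → d_gc = 3626.9 km
Rhumb line: Δψ = -0.5830, q = Δφ/Δψ = 0.4012, d_rh = R√(Δφ²+q²Δλ²) = 3894.2 km
Excess = 3894.2 − 3626.9 = 267.3 ≈ 267 km

267 km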